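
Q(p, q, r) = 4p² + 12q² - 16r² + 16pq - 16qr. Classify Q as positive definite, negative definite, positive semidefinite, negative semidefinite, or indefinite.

Write A = [[4, 8, 0], [8, 12, -8], [0, -8, -16]].
Applying the same elementary operations to the rows and columns of A produces a congruent diagonal matrix with entries 4, -4, 0.
That gives 1 positive, 1 negative, 1 zero pivots.
Hence Q is indefinite.

indefinite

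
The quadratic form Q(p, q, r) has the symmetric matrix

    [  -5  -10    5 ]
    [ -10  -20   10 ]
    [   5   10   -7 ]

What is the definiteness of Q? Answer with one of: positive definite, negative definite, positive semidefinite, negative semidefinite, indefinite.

Applying the same elementary operations to the rows and columns of A produces a congruent diagonal matrix with entries -5, 0, -2.
That gives 2 negative, 1 zero pivots.
Hence Q is negative semidefinite.

negative semidefinite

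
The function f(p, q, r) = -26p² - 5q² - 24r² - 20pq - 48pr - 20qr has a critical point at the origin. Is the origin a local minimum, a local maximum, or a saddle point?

The Hessian at the origin is H = [[-52, -20, -48], [-20, -10, -20], [-48, -20, -48]].
Symmetric row and column elimination reduces H to a congruent diagonal form with pivots -52, -30/13, -8/3.
Counting signs: 3 negative.
H is negative definite, so the origin is a strict local maximum.

local maximum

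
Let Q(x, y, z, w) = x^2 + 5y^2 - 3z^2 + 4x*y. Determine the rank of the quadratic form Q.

3

The symmetric matrix is A = [[1, 2, 0, 0], [2, 5, 0, 0], [0, 0, -3, 0], [0, 0, 0, 0]].
Applying the same elementary operations to the rows and columns of A produces a congruent diagonal matrix with entries 1, 1, -3, 0.
So there are 2 positive, 1 negative, 1 zero pivots.
The rank is the number of nonzero pivots: 3.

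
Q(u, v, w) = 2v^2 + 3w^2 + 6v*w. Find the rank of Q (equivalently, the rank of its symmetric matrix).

2

The symmetric matrix is A = [[0, 0, 0], [0, 2, 3], [0, 3, 3]].
Congruent diagonalization of A (simultaneous row and column reduction) yields pivots 0, 2, -3/2.
Counting signs: 1 positive, 1 negative, 1 zero.
The rank is the number of nonzero pivots: 2.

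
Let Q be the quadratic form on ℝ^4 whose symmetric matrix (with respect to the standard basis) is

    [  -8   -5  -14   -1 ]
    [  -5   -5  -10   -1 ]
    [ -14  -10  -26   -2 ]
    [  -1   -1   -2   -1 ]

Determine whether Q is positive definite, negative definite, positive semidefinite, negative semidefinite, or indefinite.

negative definite

Leading principal minors: Δ_1 = -8, Δ_2 = 15, Δ_3 = -10, Δ_4 = 8.
The signs alternate starting with Δ_1 < 0, so by Sylvester's criterion Q is negative definite.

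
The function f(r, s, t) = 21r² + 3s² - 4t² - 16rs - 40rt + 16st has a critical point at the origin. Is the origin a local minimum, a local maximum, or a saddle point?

saddle point

The Hessian at the origin is H = [[42, -16, -40], [-16, 6, 16], [-40, 16, -8]].
An LDLᵀ factorisation of H has diagonal entries 42, -2/21, -40.
That gives 1 positive, 2 negative pivots.
H is indefinite, so the origin is a saddle point.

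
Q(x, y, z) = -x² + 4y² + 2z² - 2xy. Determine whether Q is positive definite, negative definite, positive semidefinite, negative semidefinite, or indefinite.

indefinite

The associated matrix is A = [[-1, -1, 0], [-1, 4, 0], [0, 0, 2]].
Congruent diagonalization of A (simultaneous row and column reduction) yields pivots -1, 5, 2.
So there are 2 positive, 1 negative pivots.
Hence Q is indefinite.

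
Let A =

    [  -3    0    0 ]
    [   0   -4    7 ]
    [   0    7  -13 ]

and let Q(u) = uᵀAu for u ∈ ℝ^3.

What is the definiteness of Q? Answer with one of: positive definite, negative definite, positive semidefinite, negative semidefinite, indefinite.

negative definite

Applying the same elementary operations to the rows and columns of A produces a congruent diagonal matrix with entries -3, -4, -3/4.
That gives 3 negative pivots.
Hence Q is negative definite.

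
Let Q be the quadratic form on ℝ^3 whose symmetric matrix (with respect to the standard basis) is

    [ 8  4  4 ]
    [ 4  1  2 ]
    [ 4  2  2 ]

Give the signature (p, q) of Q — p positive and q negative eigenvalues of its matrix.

(1, 1)

Symmetric row and column elimination reduces A to a congruent diagonal form with pivots 8, -1, 0.
That gives 1 positive, 1 negative, 1 zero pivots.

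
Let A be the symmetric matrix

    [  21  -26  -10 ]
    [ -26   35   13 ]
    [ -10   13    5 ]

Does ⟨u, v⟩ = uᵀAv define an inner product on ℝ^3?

Leading principal minors: Δ_1 = 21, Δ_2 = 59, Δ_3 = 6.
All leading principal minors are positive, so by Sylvester's criterion Q is positive definite.
⟨·,·⟩ is an inner product exactly when A is positive definite.

yes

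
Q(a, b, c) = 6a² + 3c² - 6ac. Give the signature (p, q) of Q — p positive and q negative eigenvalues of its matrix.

The symmetric matrix is A = [[6, 0, -3], [0, 0, 0], [-3, 0, 3]].
Applying the same elementary operations to the rows and columns of A produces a congruent diagonal matrix with entries 6, 0, 3/2.
That gives 2 positive, 1 zero pivots.

(2, 0)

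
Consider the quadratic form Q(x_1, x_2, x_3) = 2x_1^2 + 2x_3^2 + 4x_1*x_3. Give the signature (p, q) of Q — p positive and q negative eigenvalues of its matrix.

The associated matrix is A = [[2, 0, 2], [0, 0, 0], [2, 0, 2]].
Symmetric row and column elimination reduces A to a congruent diagonal form with pivots 2, 0, 0.
Counting signs: 1 positive, 2 zero.

(1, 0)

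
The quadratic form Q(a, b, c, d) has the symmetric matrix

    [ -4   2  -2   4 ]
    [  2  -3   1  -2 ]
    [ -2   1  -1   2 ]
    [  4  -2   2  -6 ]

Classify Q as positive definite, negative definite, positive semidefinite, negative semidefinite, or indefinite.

Congruent diagonalization of A (simultaneous row and column reduction) yields pivots -4, -2, 0, -2.
Counting signs: 3 negative, 1 zero.
Hence Q is negative semidefinite.

negative semidefinite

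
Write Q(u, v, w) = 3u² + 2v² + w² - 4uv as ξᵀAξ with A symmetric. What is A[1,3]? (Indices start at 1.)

0

The coefficient of u·w in Q is 0. For a symmetric A this equals A[1,3] + A[3,1] = 2·A[1,3].
So A[1,3] = 0/2 = 0.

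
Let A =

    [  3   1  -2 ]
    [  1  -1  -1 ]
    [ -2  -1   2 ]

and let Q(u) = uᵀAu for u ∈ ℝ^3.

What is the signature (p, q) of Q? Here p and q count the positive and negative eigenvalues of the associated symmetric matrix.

(2, 1)

Symmetric row and column elimination reduces A to a congruent diagonal form with pivots 3, -4/3, 3/4.
So there are 2 positive, 1 negative pivots.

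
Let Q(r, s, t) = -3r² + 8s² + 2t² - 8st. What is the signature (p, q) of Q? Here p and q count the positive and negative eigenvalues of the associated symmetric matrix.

(1, 1)

The associated matrix is A = [[-3, 0, 0], [0, 8, -4], [0, -4, 2]].
Congruent diagonalization of A (simultaneous row and column reduction) yields pivots -3, 8, 0.
Counting signs: 1 positive, 1 negative, 1 zero.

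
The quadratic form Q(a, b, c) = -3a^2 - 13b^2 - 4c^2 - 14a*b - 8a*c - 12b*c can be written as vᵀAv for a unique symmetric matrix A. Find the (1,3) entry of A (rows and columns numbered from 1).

-4

The coefficient of a·c in Q is -8. For a symmetric A this equals A[1,3] + A[3,1] = 2·A[1,3].
So A[1,3] = -8/2 = -4.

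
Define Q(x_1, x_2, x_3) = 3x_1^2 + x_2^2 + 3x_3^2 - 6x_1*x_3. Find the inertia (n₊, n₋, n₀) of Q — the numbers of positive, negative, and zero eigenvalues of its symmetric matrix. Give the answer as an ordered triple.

The associated matrix is A = [[3, 0, -3], [0, 1, 0], [-3, 0, 3]].
Applying the same elementary operations to the rows and columns of A produces a congruent diagonal matrix with entries 3, 1, 0.
So there are 2 positive, 1 zero pivots.

(2, 0, 1)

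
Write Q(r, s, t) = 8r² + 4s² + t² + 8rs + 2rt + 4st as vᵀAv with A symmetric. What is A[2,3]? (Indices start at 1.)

The coefficient of s·t in Q is 4. For a symmetric A this equals A[2,3] + A[3,2] = 2·A[2,3].
So A[2,3] = 4/2 = 2.

2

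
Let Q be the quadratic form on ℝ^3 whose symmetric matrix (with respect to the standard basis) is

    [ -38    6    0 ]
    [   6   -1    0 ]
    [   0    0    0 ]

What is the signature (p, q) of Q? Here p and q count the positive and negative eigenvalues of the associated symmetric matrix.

(0, 2)

Congruent diagonalization of A (simultaneous row and column reduction) yields pivots -38, -1/19, 0.
That gives 2 negative, 1 zero pivots.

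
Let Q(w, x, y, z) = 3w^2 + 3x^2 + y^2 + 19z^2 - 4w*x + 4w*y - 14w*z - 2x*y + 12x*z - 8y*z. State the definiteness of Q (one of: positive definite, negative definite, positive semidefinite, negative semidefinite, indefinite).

Write A = [[3, -2, 2, -7], [-2, 3, -1, 6], [2, -1, 1, -4], [-7, 6, -4, 19]].
Row-reducing A symmetrically gives the diagonal entries 3, 5/3, -2/5, 2.
So there are 3 positive, 1 negative pivots.
Hence Q is indefinite.

indefinite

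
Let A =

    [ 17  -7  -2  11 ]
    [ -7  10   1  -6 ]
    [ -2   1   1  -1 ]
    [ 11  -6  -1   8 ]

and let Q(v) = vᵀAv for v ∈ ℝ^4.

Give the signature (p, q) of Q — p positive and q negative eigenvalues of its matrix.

(4, 0)

An LDLᵀ factorisation of A has diagonal entries 17, 121/17, 92/121, 10/23.
So there are 4 positive pivots.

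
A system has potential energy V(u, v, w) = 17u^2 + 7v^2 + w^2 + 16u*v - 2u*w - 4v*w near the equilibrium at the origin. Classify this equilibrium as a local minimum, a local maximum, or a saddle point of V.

The Hessian at the origin is H = [[34, 16, -2], [16, 14, -4], [-2, -4, 2]].
Applying the same elementary operations to the rows and columns of H produces a congruent diagonal matrix with entries 34, 110/17, 24/55.
That gives 3 positive pivots.
H is positive definite, so the origin is a strict local minimum.

local minimum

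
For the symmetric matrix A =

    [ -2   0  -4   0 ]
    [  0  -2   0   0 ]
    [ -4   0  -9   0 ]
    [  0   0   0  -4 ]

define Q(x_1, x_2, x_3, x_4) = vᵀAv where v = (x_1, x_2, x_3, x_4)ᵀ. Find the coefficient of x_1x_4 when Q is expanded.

The coefficient of x_1x_4 is A[1,4] + A[4,1] = 2·0 = 0.

0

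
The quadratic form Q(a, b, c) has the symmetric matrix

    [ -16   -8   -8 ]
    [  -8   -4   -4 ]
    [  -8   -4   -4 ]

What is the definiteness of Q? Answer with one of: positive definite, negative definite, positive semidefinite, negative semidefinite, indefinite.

negative semidefinite

Row-reducing A symmetrically gives the diagonal entries -16, 0, 0.
So there are 1 negative, 2 zero pivots.
Hence Q is negative semidefinite.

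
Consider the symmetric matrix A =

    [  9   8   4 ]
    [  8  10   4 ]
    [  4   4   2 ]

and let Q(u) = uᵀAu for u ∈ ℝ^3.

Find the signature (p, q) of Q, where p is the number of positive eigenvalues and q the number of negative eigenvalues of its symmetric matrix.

(3, 0)

Congruent diagonalization of A (simultaneous row and column reduction) yields pivots 9, 26/9, 2/13.
That gives 3 positive pivots.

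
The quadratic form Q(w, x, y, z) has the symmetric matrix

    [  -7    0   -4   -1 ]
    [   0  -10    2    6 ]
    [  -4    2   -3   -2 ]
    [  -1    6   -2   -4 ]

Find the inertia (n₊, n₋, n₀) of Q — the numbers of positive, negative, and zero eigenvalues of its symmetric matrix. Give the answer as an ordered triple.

(0, 4, 0)

Congruent diagonalization of A (simultaneous row and column reduction) yields pivots -7, -10, -11/35, -1/11.
Counting signs: 4 negative.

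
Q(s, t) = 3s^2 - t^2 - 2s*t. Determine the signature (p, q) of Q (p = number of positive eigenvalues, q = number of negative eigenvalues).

The associated matrix is A = [[3, -1], [-1, -1]].
Row-reducing A symmetrically gives the diagonal entries 3, -4/3.
Counting signs: 1 positive, 1 negative.

(1, 1)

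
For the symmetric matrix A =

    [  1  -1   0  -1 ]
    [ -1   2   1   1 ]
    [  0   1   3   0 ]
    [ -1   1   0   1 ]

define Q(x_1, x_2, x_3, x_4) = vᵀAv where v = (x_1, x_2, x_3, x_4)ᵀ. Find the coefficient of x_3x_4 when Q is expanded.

The coefficient of x_3x_4 is A[3,4] + A[4,3] = 2·0 = 0.

0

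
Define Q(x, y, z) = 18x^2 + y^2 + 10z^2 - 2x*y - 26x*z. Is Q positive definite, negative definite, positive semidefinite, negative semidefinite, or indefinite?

The symmetric matrix of Q is A = [[18, -1, -13], [-1, 1, 0], [-13, 0, 10]].
Leading principal minors: Δ_1 = 18, Δ_2 = 17, Δ_3 = 1.
All leading principal minors are positive, so by Sylvester's criterion Q is positive definite.

positive definite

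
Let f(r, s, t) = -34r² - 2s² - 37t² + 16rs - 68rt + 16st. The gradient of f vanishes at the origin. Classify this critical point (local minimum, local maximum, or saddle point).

local maximum

The Hessian at the origin is H = [[-68, 16, -68], [16, -4, 16], [-68, 16, -74]].
Symmetric row and column elimination reduces H to a congruent diagonal form with pivots -68, -4/17, -6.
So there are 3 negative pivots.
H is negative definite, so the origin is a strict local maximum.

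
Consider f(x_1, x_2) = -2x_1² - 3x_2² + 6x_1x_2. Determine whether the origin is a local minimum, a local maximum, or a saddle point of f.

The Hessian at the origin is H = [[-4, 6], [6, -6]].
det H = -4·-6 − (6)² = -12 < 0, so H is indefinite.
Therefore the origin is a saddle point.

saddle point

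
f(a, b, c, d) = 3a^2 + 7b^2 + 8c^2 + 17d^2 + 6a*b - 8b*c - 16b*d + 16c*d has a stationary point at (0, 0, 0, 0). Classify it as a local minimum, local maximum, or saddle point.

local minimum

The Hessian at the origin is H = [[6, 6, 0, 0], [6, 14, -8, -16], [0, -8, 16, 16], [0, -16, 16, 34]].
An LDLᵀ factorisation of H has diagonal entries 6, 8, 8, 2.
Counting signs: 4 positive.
H is positive definite, so the origin is a strict local minimum.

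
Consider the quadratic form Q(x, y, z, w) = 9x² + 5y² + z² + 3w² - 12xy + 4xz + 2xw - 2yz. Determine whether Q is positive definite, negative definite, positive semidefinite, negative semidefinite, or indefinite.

The symmetric matrix of Q is A = [[9, -6, 2, 1], [-6, 5, -1, 0], [2, -1, 1, 0], [1, 0, 0, 3]].
Leading principal minors: Δ_1 = 9, Δ_2 = 9, Δ_3 = 4, Δ_4 = 8.
All leading principal minors are positive, so by Sylvester's criterion Q is positive definite.

positive definite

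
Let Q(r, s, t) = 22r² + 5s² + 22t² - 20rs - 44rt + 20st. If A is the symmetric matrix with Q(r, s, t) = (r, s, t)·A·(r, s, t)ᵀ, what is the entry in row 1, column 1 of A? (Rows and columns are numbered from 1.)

22

The coefficient of r² in Q is 22, and that is exactly A[1,1].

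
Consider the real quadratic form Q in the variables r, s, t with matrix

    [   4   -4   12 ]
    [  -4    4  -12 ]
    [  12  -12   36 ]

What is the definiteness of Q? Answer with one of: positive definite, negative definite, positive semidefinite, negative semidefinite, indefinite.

positive semidefinite

Applying the same elementary operations to the rows and columns of A produces a congruent diagonal matrix with entries 4, 0, 0.
So there are 1 positive, 2 zero pivots.
Hence Q is positive semidefinite.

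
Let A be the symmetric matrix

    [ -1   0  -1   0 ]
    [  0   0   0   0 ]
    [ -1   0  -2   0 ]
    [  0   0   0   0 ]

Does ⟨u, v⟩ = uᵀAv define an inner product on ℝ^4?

Applying the same elementary operations to the rows and columns of A produces a congruent diagonal matrix with entries -1, 0, -1, 0.
That gives 2 negative, 2 zero pivots.
Hence Q is negative semidefinite.
⟨·,·⟩ is an inner product exactly when A is positive definite.

no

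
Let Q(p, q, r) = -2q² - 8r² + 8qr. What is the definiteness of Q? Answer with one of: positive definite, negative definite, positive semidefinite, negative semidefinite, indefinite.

The symmetric matrix is A = [[0, 0, 0], [0, -2, 4], [0, 4, -8]].
Symmetric row and column elimination reduces A to a congruent diagonal form with pivots 0, -2, 0.
That gives 1 negative, 2 zero pivots.
Hence Q is negative semidefinite.

negative semidefinite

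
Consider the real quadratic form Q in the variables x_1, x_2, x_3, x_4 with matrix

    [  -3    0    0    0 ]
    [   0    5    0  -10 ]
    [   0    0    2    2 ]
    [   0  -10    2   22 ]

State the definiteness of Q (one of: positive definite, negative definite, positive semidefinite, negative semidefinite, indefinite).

Row-reducing A symmetrically gives the diagonal entries -3, 5, 2, 0.
So there are 2 positive, 1 negative, 1 zero pivots.
Hence Q is indefinite.

indefinite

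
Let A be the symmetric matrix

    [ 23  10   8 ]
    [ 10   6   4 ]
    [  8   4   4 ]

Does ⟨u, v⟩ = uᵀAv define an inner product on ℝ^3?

Symmetric row and column elimination reduces A to a congruent diagonal form with pivots 23, 38/23, 20/19.
So there are 3 positive pivots.
Hence Q is positive definite.
⟨·,·⟩ is an inner product exactly when A is positive definite.

yes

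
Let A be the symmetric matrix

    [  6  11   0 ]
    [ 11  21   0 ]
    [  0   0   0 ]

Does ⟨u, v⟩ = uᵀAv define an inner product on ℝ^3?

no

Row-reducing A symmetrically gives the diagonal entries 6, 5/6, 0.
That gives 2 positive, 1 zero pivots.
Hence Q is positive semidefinite.
⟨·,·⟩ is an inner product exactly when A is positive definite.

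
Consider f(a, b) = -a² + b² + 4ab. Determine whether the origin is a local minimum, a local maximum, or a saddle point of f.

The Hessian at the origin is H = [[-2, 4], [4, 2]].
det H = -2·2 − (4)² = -20 < 0, so H is indefinite.
Therefore the origin is a saddle point.

saddle point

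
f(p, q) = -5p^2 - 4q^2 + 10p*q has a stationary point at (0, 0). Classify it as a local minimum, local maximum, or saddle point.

saddle point

The Hessian at the origin is H = [[-10, 10], [10, -8]].
det H = -10·-8 − (10)² = -20 < 0, so H is indefinite.
Therefore the origin is a saddle point.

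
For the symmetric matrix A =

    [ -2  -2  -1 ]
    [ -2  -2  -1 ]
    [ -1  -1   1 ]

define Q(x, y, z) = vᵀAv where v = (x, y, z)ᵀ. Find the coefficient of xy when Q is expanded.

The coefficient of xy is A[1,2] + A[2,1] = 2·(-2) = -4.

-4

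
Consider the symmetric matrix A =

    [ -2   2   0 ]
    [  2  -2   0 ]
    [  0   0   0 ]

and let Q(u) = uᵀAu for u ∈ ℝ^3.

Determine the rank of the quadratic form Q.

1

Applying the same elementary operations to the rows and columns of A produces a congruent diagonal matrix with entries -2, 0, 0.
That gives 1 negative, 2 zero pivots.
The rank is the number of nonzero pivots: 1.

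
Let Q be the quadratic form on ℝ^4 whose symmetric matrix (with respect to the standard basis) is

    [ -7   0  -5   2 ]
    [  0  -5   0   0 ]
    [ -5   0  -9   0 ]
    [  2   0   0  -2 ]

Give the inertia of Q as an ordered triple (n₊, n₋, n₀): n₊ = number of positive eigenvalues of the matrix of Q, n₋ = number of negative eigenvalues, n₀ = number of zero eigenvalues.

(0, 4, 0)

An LDLᵀ factorisation of A has diagonal entries -7, -5, -38/7, -20/19.
That gives 4 negative pivots.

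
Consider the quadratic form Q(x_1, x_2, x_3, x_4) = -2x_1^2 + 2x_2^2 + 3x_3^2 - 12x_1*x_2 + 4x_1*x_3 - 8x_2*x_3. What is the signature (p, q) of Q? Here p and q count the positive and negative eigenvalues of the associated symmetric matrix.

(1, 1)

The symmetric matrix is A = [[-2, -6, 2, 0], [-6, 2, -4, 0], [2, -4, 3, 0], [0, 0, 0, 0]].
Symmetric row and column elimination reduces A to a congruent diagonal form with pivots -2, 20, 0, 0.
Counting signs: 1 positive, 1 negative, 2 zero.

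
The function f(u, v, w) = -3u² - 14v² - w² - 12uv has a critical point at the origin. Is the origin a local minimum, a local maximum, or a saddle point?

local maximum

The Hessian at the origin is H = [[-6, -12, 0], [-12, -28, 0], [0, 0, -2]].
Row-reducing H symmetrically gives the diagonal entries -6, -4, -2.
That gives 3 negative pivots.
H is negative definite, so the origin is a strict local maximum.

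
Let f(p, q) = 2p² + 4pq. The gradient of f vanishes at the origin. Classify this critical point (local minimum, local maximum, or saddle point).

The Hessian at the origin is H = [[4, 4], [4, 0]].
det H = 4·0 − (4)² = -16 < 0, so H is indefinite.
Therefore the origin is a saddle point.

saddle point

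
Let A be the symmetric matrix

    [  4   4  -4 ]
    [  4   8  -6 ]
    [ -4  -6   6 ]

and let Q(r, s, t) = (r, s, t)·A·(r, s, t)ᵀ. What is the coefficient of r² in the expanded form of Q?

4

The coefficient of r² is the diagonal entry A[1,1] = 4.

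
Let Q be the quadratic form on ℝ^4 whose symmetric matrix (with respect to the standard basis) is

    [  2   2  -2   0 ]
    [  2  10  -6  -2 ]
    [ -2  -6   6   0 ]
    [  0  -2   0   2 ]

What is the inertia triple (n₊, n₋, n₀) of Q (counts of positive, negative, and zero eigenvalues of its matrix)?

Row-reducing A symmetrically gives the diagonal entries 2, 8, 2, 1.
That gives 4 positive pivots.

(4, 0, 0)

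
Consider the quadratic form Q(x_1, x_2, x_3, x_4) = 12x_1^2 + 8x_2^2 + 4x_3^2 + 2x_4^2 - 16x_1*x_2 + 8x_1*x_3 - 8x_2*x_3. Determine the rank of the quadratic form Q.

The associated matrix is A = [[12, -8, 4, 0], [-8, 8, -4, 0], [4, -4, 4, 0], [0, 0, 0, 2]].
Congruent diagonalization of A (simultaneous row and column reduction) yields pivots 12, 8/3, 2, 2.
Counting signs: 4 positive.
The rank is the number of nonzero pivots: 4.

4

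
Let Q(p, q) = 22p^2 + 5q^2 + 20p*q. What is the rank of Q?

2

The associated matrix is A = [[22, 10], [10, 5]].
Congruent diagonalization of A (simultaneous row and column reduction) yields pivots 22, 5/11.
Counting signs: 2 positive.
The rank is the number of nonzero pivots: 2.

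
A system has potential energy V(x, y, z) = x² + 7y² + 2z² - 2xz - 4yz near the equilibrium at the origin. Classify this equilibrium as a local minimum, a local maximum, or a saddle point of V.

The Hessian at the origin is H = [[2, 0, -2], [0, 14, -4], [-2, -4, 4]].
Applying the same elementary operations to the rows and columns of H produces a congruent diagonal matrix with entries 2, 14, 6/7.
Counting signs: 3 positive.
H is positive definite, so the origin is a strict local minimum.

local minimum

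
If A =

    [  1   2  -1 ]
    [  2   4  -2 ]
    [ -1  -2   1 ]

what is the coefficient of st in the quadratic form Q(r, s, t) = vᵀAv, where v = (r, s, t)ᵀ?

-4

The coefficient of st is A[2,3] + A[3,2] = 2·(-2) = -4.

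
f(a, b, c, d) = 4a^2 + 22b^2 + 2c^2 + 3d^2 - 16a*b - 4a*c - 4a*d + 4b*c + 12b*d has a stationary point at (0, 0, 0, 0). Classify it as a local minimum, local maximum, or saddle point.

local minimum

The Hessian at the origin is H = [[8, -16, -4, -4], [-16, 44, 4, 12], [-4, 4, 4, 0], [-4, 12, 0, 6]].
Row-reducing H symmetrically gives the diagonal entries 8, 12, 2/3, 2.
That gives 4 positive pivots.
H is positive definite, so the origin is a strict local minimum.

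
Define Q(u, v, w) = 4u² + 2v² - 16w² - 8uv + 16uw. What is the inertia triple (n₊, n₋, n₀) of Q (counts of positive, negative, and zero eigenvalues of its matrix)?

(1, 1, 1)

The associated matrix is A = [[4, -4, 8], [-4, 2, 0], [8, 0, -16]].
Symmetric row and column elimination reduces A to a congruent diagonal form with pivots 4, -2, 0.
So there are 1 positive, 1 negative, 1 zero pivots.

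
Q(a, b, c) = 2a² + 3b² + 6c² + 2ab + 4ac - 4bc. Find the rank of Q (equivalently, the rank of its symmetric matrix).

3

Write A = [[2, 1, 2], [1, 3, -2], [2, -2, 6]].
Congruent diagonalization of A (simultaneous row and column reduction) yields pivots 2, 5/2, 2/5.
Counting signs: 3 positive.
The rank is the number of nonzero pivots: 3.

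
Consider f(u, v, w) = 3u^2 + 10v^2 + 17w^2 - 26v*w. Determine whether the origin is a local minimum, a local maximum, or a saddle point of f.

local minimum

The Hessian at the origin is H = [[6, 0, 0], [0, 20, -26], [0, -26, 34]].
An LDLᵀ factorisation of H has diagonal entries 6, 20, 1/5.
That gives 3 positive pivots.
H is positive definite, so the origin is a strict local minimum.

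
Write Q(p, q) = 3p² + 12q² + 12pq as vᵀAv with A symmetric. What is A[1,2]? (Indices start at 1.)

6

The coefficient of p·q in Q is 12. For a symmetric A this equals A[1,2] + A[2,1] = 2·A[1,2].
So A[1,2] = 12/2 = 6.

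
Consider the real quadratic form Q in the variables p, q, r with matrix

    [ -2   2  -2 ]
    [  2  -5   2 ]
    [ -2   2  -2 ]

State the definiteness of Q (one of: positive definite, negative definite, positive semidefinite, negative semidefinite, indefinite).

Row-reducing A symmetrically gives the diagonal entries -2, -3, 0.
So there are 2 negative, 1 zero pivots.
Hence Q is negative semidefinite.

negative semidefinite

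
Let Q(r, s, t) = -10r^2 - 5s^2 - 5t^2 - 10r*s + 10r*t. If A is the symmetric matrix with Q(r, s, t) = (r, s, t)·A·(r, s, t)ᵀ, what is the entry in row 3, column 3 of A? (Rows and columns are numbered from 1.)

The coefficient of t^2 in Q is -5, and that is exactly A[3,3].

-5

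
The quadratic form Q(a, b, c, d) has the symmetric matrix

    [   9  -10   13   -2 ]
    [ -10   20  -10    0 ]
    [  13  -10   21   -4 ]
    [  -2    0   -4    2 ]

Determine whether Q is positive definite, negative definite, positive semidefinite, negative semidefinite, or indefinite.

positive semidefinite

Symmetric row and column elimination reduces A to a congruent diagonal form with pivots 9, 80/9, 0, 1.
So there are 3 positive, 1 zero pivots.
Hence Q is positive semidefinite.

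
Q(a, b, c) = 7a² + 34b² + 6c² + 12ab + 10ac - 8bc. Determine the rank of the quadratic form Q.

Write A = [[7, 6, 5], [6, 34, -4], [5, -4, 6]].
Symmetric row and column elimination reduces A to a congruent diagonal form with pivots 7, 202/7, 5/101.
Counting signs: 3 positive.
The rank is the number of nonzero pivots: 3.

3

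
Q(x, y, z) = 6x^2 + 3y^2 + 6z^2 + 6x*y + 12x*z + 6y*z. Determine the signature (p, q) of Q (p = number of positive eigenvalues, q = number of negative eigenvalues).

(2, 0)

Write A = [[6, 3, 6], [3, 3, 3], [6, 3, 6]].
Symmetric row and column elimination reduces A to a congruent diagonal form with pivots 6, 3/2, 0.
Counting signs: 2 positive, 1 zero.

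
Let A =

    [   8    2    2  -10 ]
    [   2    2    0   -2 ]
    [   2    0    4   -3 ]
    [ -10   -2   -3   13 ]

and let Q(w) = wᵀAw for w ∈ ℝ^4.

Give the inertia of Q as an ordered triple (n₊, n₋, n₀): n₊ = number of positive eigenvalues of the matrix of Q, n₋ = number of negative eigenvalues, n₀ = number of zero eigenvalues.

Row-reducing A symmetrically gives the diagonal entries 8, 3/2, 10/3, 3/10.
Counting signs: 4 positive.

(4, 0, 0)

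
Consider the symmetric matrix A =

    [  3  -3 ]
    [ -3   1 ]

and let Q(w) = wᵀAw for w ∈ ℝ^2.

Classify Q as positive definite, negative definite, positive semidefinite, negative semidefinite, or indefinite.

indefinite

For the 2×2 matrix [[3, -3], [-3, 1]]: det = 3·1 − (-3)² = -6, trace = 4.
det < 0 so the eigenvalues have opposite signs; the form is indefinite.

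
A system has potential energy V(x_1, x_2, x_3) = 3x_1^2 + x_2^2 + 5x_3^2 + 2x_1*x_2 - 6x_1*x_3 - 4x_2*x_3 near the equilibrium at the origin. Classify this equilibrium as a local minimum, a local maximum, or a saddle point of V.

The Hessian at the origin is H = [[6, 2, -6], [2, 2, -4], [-6, -4, 10]].
Symmetric row and column elimination reduces H to a congruent diagonal form with pivots 6, 4/3, 1.
So there are 3 positive pivots.
H is positive definite, so the origin is a strict local minimum.

local minimum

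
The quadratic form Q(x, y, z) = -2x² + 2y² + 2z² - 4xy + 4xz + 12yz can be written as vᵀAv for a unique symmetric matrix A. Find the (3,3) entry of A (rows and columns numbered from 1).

2

The coefficient of z² in Q is 2, and that is exactly A[3,3].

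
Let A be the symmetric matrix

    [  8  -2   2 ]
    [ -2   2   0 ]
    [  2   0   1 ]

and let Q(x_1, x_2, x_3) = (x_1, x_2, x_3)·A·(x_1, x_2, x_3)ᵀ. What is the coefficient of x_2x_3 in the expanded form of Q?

The coefficient of x_2x_3 is A[2,3] + A[3,2] = 2·0 = 0.

0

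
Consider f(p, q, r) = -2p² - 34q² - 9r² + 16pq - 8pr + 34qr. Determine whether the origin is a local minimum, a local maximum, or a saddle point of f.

The Hessian at the origin is H = [[-4, 16, -8], [16, -68, 34], [-8, 34, -18]].
Congruent diagonalization of H (simultaneous row and column reduction) yields pivots -4, -4, -1.
So there are 3 negative pivots.
H is negative definite, so the origin is a strict local maximum.

local maximum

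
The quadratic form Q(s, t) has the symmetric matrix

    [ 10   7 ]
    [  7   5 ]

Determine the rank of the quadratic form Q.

2

Applying the same elementary operations to the rows and columns of A produces a congruent diagonal matrix with entries 10, 1/10.
So there are 2 positive pivots.
The rank is the number of nonzero pivots: 2.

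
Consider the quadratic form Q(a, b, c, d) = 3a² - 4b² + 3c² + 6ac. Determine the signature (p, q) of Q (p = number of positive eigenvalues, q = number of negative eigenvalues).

(1, 1)

The associated matrix is A = [[3, 0, 3, 0], [0, -4, 0, 0], [3, 0, 3, 0], [0, 0, 0, 0]].
Symmetric row and column elimination reduces A to a congruent diagonal form with pivots 3, -4, 0, 0.
That gives 1 positive, 1 negative, 2 zero pivots.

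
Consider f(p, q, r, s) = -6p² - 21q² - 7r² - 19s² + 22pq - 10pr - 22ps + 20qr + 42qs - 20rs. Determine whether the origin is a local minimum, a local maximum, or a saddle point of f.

The Hessian at the origin is H = [[-12, 22, -10, -22], [22, -42, 20, 42], [-10, 20, -14, -20], [-22, 42, -20, -38]].
An LDLᵀ factorisation of H has diagonal entries -12, -5/3, -4, 4.
So there are 1 positive, 3 negative pivots.
H is indefinite, so the origin is a saddle point.

saddle point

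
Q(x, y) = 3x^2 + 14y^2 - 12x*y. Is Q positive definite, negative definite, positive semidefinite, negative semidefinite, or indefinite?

The associated matrix is A = [[3, -6], [-6, 14]].
Congruent diagonalization of A (simultaneous row and column reduction) yields pivots 3, 2.
Counting signs: 2 positive.
Hence Q is positive definite.

positive definite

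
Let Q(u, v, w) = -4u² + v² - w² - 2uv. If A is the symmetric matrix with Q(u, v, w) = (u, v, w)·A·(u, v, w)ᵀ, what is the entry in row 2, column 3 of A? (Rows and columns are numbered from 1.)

0

The coefficient of v·w in Q is 0. For a symmetric A this equals A[2,3] + A[3,2] = 2·A[2,3].
So A[2,3] = 0/2 = 0.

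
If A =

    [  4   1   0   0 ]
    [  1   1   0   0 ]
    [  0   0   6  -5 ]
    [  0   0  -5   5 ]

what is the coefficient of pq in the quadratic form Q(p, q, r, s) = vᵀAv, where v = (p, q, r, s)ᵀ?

2

The coefficient of pq is A[1,2] + A[2,1] = 2·1 = 2.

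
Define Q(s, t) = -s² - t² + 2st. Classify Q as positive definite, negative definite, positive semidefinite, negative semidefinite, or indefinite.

negative semidefinite

The associated matrix is A = [[-1, 1], [1, -1]].
Row-reducing A symmetrically gives the diagonal entries -1, 0.
So there are 1 negative, 1 zero pivots.
Hence Q is negative semidefinite.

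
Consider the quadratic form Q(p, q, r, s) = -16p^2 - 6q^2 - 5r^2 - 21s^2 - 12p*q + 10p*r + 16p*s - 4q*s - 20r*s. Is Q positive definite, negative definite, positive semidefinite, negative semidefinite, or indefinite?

negative definite

The associated matrix is A = [[-16, -6, 5, 8], [-6, -6, 0, -2], [5, 0, -5, -10], [8, -2, -10, -21]].
Congruent diagonalization of A (simultaneous row and column reduction) yields pivots -16, -15/4, -5/2, -1/3.
That gives 4 negative pivots.
Hence Q is negative definite.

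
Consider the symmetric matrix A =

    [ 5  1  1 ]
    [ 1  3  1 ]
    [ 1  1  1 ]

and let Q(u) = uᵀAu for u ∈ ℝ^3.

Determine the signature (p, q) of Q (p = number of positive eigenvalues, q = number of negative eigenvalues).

Row-reducing A symmetrically gives the diagonal entries 5, 14/5, 4/7.
So there are 3 positive pivots.

(3, 0)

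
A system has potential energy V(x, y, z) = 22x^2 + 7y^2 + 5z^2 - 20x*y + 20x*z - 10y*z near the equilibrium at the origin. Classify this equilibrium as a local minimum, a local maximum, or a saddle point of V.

The Hessian at the origin is H = [[44, -20, 20], [-20, 14, -10], [20, -10, 10]].
Congruent diagonalization of H (simultaneous row and column reduction) yields pivots 44, 54/11, 20/27.
That gives 3 positive pivots.
H is positive definite, so the origin is a strict local minimum.

local minimum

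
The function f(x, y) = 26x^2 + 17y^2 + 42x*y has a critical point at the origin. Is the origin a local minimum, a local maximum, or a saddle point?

local minimum

The Hessian at the origin is H = [[52, 42], [42, 34]].
det H = 52·34 − (42)² = 4 > 0 and H[1,1] = 52 > 0, so H is positive definite.
Therefore the origin is a local minimum.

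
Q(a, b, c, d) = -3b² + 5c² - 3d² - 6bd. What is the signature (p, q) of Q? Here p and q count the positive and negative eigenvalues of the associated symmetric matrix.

The associated matrix is A = [[0, 0, 0, 0], [0, -3, 0, -3], [0, 0, 5, 0], [0, -3, 0, -3]].
Congruent diagonalization of A (simultaneous row and column reduction) yields pivots 0, -3, 5, 0.
Counting signs: 1 positive, 1 negative, 2 zero.

(1, 1)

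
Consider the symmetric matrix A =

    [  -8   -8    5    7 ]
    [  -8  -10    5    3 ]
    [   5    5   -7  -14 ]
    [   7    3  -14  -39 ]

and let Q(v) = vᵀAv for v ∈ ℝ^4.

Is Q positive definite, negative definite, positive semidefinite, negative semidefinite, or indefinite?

Applying the same elementary operations to the rows and columns of A produces a congruent diagonal matrix with entries -8, -2, -31/8, -30/31.
So there are 4 negative pivots.
Hence Q is negative definite.

negative definite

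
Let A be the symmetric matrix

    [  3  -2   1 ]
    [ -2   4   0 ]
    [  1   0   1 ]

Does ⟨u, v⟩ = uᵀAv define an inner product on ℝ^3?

Leading principal minors: Δ_1 = 3, Δ_2 = 8, Δ_3 = 4.
All leading principal minors are positive, so by Sylvester's criterion Q is positive definite.
⟨·,·⟩ is an inner product exactly when A is positive definite.

yes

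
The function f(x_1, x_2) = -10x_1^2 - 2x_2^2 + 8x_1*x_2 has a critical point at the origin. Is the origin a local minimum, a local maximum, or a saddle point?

The Hessian at the origin is H = [[-20, 8], [8, -4]].
det H = -20·-4 − (8)² = 16 > 0 and H[1,1] = -20 < 0, so H is negative definite.
Therefore the origin is a local maximum.

local maximum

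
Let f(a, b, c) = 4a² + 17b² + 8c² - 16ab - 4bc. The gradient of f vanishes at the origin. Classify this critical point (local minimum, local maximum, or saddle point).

The Hessian at the origin is H = [[8, -16, 0], [-16, 34, -4], [0, -4, 16]].
Symmetric row and column elimination reduces H to a congruent diagonal form with pivots 8, 2, 8.
Counting signs: 3 positive.
H is positive definite, so the origin is a strict local minimum.

local minimum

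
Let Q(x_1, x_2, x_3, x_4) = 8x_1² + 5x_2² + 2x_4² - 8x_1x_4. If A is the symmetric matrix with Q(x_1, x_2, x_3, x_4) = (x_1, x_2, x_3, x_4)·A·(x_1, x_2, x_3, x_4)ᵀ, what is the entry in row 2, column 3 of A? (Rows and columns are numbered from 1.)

The coefficient of x_2·x_3 in Q is 0. For a symmetric A this equals A[2,3] + A[3,2] = 2·A[2,3].
So A[2,3] = 0/2 = 0.

0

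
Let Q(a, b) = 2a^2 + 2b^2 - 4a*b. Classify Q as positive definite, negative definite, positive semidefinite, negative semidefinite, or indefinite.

positive semidefinite

Write A = [[2, -2], [-2, 2]].
Congruent diagonalization of A (simultaneous row and column reduction) yields pivots 2, 0.
That gives 1 positive, 1 zero pivots.
Hence Q is positive semidefinite.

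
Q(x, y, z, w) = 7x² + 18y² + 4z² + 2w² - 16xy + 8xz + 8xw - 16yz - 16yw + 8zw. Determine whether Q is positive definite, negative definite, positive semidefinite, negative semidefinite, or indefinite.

indefinite

Write A = [[7, -8, 4, 4], [-8, 18, -8, -8], [4, -8, 4, 4], [4, -8, 4, 2]].
Row-reducing A symmetrically gives the diagonal entries 7, 62/7, 12/31, -2.
So there are 3 positive, 1 negative pivots.
Hence Q is indefinite.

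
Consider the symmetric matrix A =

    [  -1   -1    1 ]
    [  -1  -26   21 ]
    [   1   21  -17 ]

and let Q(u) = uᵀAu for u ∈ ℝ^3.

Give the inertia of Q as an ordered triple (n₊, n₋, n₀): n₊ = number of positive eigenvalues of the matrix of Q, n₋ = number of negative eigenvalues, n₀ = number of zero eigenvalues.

Row-reducing A symmetrically gives the diagonal entries -1, -25, 0.
That gives 2 negative, 1 zero pivots.

(0, 2, 1)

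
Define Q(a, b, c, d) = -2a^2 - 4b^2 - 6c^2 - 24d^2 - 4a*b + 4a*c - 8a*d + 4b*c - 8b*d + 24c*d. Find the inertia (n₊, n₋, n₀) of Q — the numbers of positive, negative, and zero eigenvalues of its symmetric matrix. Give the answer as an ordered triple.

The symmetric matrix is A = [[-2, -2, 2, -4], [-2, -4, 2, -4], [2, 2, -6, 12], [-4, -4, 12, -24]].
Congruent diagonalization of A (simultaneous row and column reduction) yields pivots -2, -2, -4, 0.
Counting signs: 3 negative, 1 zero.

(0, 3, 1)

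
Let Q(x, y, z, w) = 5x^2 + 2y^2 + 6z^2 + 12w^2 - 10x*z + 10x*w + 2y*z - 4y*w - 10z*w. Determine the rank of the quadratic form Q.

The symmetric matrix is A = [[5, 0, -5, 5], [0, 2, 1, -2], [-5, 1, 6, -5], [5, -2, -5, 12]].
Row-reducing A symmetrically gives the diagonal entries 5, 2, 1/2, 3.
Counting signs: 4 positive.
The rank is the number of nonzero pivots: 4.

4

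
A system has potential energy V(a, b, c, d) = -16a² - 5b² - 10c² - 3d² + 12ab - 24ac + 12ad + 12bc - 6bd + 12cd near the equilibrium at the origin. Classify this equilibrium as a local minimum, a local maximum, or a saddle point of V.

The Hessian at the origin is H = [[-32, 12, -24, 12], [12, -10, 12, -6], [-24, 12, -20, 12], [12, -6, 12, -6]].
Symmetric row and column elimination reduces H to a congruent diagonal form with pivots -32, -11/2, -4/11, 12.
So there are 1 positive, 3 negative pivots.
H is indefinite, so the origin is a saddle point.

saddle point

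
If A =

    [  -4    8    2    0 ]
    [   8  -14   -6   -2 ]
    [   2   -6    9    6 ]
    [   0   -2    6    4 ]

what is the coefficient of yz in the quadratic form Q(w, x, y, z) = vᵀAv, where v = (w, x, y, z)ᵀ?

12

The coefficient of yz is A[3,4] + A[4,3] = 2·6 = 12.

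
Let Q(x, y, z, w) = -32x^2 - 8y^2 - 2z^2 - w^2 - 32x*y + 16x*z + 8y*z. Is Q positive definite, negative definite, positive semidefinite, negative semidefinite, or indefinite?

negative semidefinite

The symmetric matrix is A = [[-32, -16, 8, 0], [-16, -8, 4, 0], [8, 4, -2, 0], [0, 0, 0, -1]].
Row-reducing A symmetrically gives the diagonal entries -32, 0, 0, -1.
So there are 2 negative, 2 zero pivots.
Hence Q is negative semidefinite.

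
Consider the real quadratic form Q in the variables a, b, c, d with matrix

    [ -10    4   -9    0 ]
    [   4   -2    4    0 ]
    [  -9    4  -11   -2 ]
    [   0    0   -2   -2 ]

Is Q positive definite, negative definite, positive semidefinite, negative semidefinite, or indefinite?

Symmetric row and column elimination reduces A to a congruent diagonal form with pivots -10, -2/5, -5/2, -2/5.
Counting signs: 4 negative.
Hence Q is negative definite.

negative definite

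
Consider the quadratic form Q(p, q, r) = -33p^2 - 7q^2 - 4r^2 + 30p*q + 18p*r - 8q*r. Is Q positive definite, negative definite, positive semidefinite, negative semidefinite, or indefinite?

The associated matrix is A = [[-33, 15, 9], [15, -7, -4], [9, -4, -4]].
Applying the same elementary operations to the rows and columns of A produces a congruent diagonal matrix with entries -33, -2/11, -3/2.
That gives 3 negative pivots.
Hence Q is negative definite.

negative definite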